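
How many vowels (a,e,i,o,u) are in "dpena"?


Input: dpena
Checking each character:
  'd' at position 0: consonant
  'p' at position 1: consonant
  'e' at position 2: vowel (running total: 1)
  'n' at position 3: consonant
  'a' at position 4: vowel (running total: 2)
Total vowels: 2

2


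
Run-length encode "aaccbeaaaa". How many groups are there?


Input: aaccbeaaaa
Scanning for consecutive runs:
  Group 1: 'a' x 2 (positions 0-1)
  Group 2: 'c' x 2 (positions 2-3)
  Group 3: 'b' x 1 (positions 4-4)
  Group 4: 'e' x 1 (positions 5-5)
  Group 5: 'a' x 4 (positions 6-9)
Total groups: 5

5


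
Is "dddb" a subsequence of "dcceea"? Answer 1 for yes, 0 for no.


Check if "dddb" is a subsequence of "dcceea"
Greedy scan:
  Position 0 ('d'): matches sub[0] = 'd'
  Position 1 ('c'): no match needed
  Position 2 ('c'): no match needed
  Position 3 ('e'): no match needed
  Position 4 ('e'): no match needed
  Position 5 ('a'): no match needed
Only matched 1/4 characters => not a subsequence

0


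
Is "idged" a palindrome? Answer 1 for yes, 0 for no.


Input: idged
Reversed: degdi
  Compare pos 0 ('i') with pos 4 ('d'): MISMATCH
  Compare pos 1 ('d') with pos 3 ('e'): MISMATCH
Result: not a palindrome

0


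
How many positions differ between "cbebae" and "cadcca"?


Comparing "cbebae" and "cadcca" position by position:
  Position 0: 'c' vs 'c' => same
  Position 1: 'b' vs 'a' => DIFFER
  Position 2: 'e' vs 'd' => DIFFER
  Position 3: 'b' vs 'c' => DIFFER
  Position 4: 'a' vs 'c' => DIFFER
  Position 5: 'e' vs 'a' => DIFFER
Positions that differ: 5

5


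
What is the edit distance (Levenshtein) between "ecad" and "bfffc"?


Computing edit distance: "ecad" -> "bfffc"
DP table:
           b    f    f    f    c
      0    1    2    3    4    5
  e   1    1    2    3    4    5
  c   2    2    2    3    4    4
  a   3    3    3    3    4    5
  d   4    4    4    4    4    5
Edit distance = dp[4][5] = 5

5


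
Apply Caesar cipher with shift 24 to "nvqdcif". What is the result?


Caesar cipher: shift "nvqdcif" by 24
  'n' (pos 13) + 24 = pos 11 = 'l'
  'v' (pos 21) + 24 = pos 19 = 't'
  'q' (pos 16) + 24 = pos 14 = 'o'
  'd' (pos 3) + 24 = pos 1 = 'b'
  'c' (pos 2) + 24 = pos 0 = 'a'
  'i' (pos 8) + 24 = pos 6 = 'g'
  'f' (pos 5) + 24 = pos 3 = 'd'
Result: ltobagd

ltobagd


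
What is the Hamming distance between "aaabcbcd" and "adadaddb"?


Comparing "aaabcbcd" and "adadaddb" position by position:
  Position 0: 'a' vs 'a' => same
  Position 1: 'a' vs 'd' => differ
  Position 2: 'a' vs 'a' => same
  Position 3: 'b' vs 'd' => differ
  Position 4: 'c' vs 'a' => differ
  Position 5: 'b' vs 'd' => differ
  Position 6: 'c' vs 'd' => differ
  Position 7: 'd' vs 'b' => differ
Total differences (Hamming distance): 6

6


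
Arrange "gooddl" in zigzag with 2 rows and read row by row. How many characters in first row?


Zigzag "gooddl" into 2 rows:
Placing characters:
  'g' => row 0
  'o' => row 1
  'o' => row 0
  'd' => row 1
  'd' => row 0
  'l' => row 1
Rows:
  Row 0: "god"
  Row 1: "odl"
First row length: 3

3


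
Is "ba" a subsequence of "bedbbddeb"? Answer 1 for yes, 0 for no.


Check if "ba" is a subsequence of "bedbbddeb"
Greedy scan:
  Position 0 ('b'): matches sub[0] = 'b'
  Position 1 ('e'): no match needed
  Position 2 ('d'): no match needed
  Position 3 ('b'): no match needed
  Position 4 ('b'): no match needed
  Position 5 ('d'): no match needed
  Position 6 ('d'): no match needed
  Position 7 ('e'): no match needed
  Position 8 ('b'): no match needed
Only matched 1/2 characters => not a subsequence

0


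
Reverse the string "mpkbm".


Input: mpkbm
Reading characters right to left:
  Position 4: 'm'
  Position 3: 'b'
  Position 2: 'k'
  Position 1: 'p'
  Position 0: 'm'
Reversed: mbkpm

mbkpm


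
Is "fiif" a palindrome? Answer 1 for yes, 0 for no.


Input: fiif
Reversed: fiif
  Compare pos 0 ('f') with pos 3 ('f'): match
  Compare pos 1 ('i') with pos 2 ('i'): match
Result: palindrome

1


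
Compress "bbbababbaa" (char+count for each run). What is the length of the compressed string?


Input: bbbababbaa
Runs:
  'b' x 3 => "b3"
  'a' x 1 => "a1"
  'b' x 1 => "b1"
  'a' x 1 => "a1"
  'b' x 2 => "b2"
  'a' x 2 => "a2"
Compressed: "b3a1b1a1b2a2"
Compressed length: 12

12


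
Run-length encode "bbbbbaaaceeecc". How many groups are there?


Input: bbbbbaaaceeecc
Scanning for consecutive runs:
  Group 1: 'b' x 5 (positions 0-4)
  Group 2: 'a' x 3 (positions 5-7)
  Group 3: 'c' x 1 (positions 8-8)
  Group 4: 'e' x 3 (positions 9-11)
  Group 5: 'c' x 2 (positions 12-13)
Total groups: 5

5


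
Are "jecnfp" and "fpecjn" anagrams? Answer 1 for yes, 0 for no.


Strings: "jecnfp", "fpecjn"
Sorted first:  cefjnp
Sorted second: cefjnp
Sorted forms match => anagrams

1


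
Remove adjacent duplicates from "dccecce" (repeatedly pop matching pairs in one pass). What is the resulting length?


Input: dccecce
Stack-based adjacent duplicate removal:
  Read 'd': push. Stack: d
  Read 'c': push. Stack: dc
  Read 'c': matches stack top 'c' => pop. Stack: d
  Read 'e': push. Stack: de
  Read 'c': push. Stack: dec
  Read 'c': matches stack top 'c' => pop. Stack: de
  Read 'e': matches stack top 'e' => pop. Stack: d
Final stack: "d" (length 1)

1


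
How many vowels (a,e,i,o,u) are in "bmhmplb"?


Input: bmhmplb
Checking each character:
  'b' at position 0: consonant
  'm' at position 1: consonant
  'h' at position 2: consonant
  'm' at position 3: consonant
  'p' at position 4: consonant
  'l' at position 5: consonant
  'b' at position 6: consonant
Total vowels: 0

0


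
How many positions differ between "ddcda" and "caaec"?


Comparing "ddcda" and "caaec" position by position:
  Position 0: 'd' vs 'c' => DIFFER
  Position 1: 'd' vs 'a' => DIFFER
  Position 2: 'c' vs 'a' => DIFFER
  Position 3: 'd' vs 'e' => DIFFER
  Position 4: 'a' vs 'c' => DIFFER
Positions that differ: 5

5


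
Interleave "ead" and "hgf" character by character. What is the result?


Interleaving "ead" and "hgf":
  Position 0: 'e' from first, 'h' from second => "eh"
  Position 1: 'a' from first, 'g' from second => "ag"
  Position 2: 'd' from first, 'f' from second => "df"
Result: ehagdf

ehagdf


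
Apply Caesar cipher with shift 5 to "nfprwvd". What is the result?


Caesar cipher: shift "nfprwvd" by 5
  'n' (pos 13) + 5 = pos 18 = 's'
  'f' (pos 5) + 5 = pos 10 = 'k'
  'p' (pos 15) + 5 = pos 20 = 'u'
  'r' (pos 17) + 5 = pos 22 = 'w'
  'w' (pos 22) + 5 = pos 1 = 'b'
  'v' (pos 21) + 5 = pos 0 = 'a'
  'd' (pos 3) + 5 = pos 8 = 'i'
Result: skuwbai

skuwbai


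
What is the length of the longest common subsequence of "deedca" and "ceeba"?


LCS of "deedca" and "ceeba"
DP table:
           c    e    e    b    a
      0    0    0    0    0    0
  d   0    0    0    0    0    0
  e   0    0    1    1    1    1
  e   0    0    1    2    2    2
  d   0    0    1    2    2    2
  c   0    1    1    2    2    2
  a   0    1    1    2    2    3
LCS length = dp[6][5] = 3

3


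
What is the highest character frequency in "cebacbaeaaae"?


Input: cebacbaeaaae
Character counts:
  'a': 5
  'b': 2
  'c': 2
  'e': 3
Maximum frequency: 5

5


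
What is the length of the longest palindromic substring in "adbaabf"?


Input: "adbaabf"
Checking substrings for palindromes:
  [2:6] "baab" (len 4) => palindrome
  [3:5] "aa" (len 2) => palindrome
Longest palindromic substring: "baab" with length 4

4


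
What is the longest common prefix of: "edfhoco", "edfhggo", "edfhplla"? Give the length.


Words: edfhoco, edfhggo, edfhplla
  Position 0: all 'e' => match
  Position 1: all 'd' => match
  Position 2: all 'f' => match
  Position 3: all 'h' => match
  Position 4: ('o', 'g', 'p') => mismatch, stop
LCP = "edfh" (length 4)

4


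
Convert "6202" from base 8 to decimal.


Input: "6202" in base 8
Positional expansion:
  Digit '6' (value 6) x 8^3 = 3072
  Digit '2' (value 2) x 8^2 = 128
  Digit '0' (value 0) x 8^1 = 0
  Digit '2' (value 2) x 8^0 = 2
Sum = 3202

3202


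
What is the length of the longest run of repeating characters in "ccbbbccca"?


Input: "ccbbbccca"
Scanning for longest run:
  Position 1 ('c'): continues run of 'c', length=2
  Position 2 ('b'): new char, reset run to 1
  Position 3 ('b'): continues run of 'b', length=2
  Position 4 ('b'): continues run of 'b', length=3
  Position 5 ('c'): new char, reset run to 1
  Position 6 ('c'): continues run of 'c', length=2
  Position 7 ('c'): continues run of 'c', length=3
  Position 8 ('a'): new char, reset run to 1
Longest run: 'b' with length 3

3


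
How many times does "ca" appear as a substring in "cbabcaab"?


Searching for "ca" in "cbabcaab"
Scanning each position:
  Position 0: "cb" => no
  Position 1: "ba" => no
  Position 2: "ab" => no
  Position 3: "bc" => no
  Position 4: "ca" => MATCH
  Position 5: "aa" => no
  Position 6: "ab" => no
Total occurrences: 1

1


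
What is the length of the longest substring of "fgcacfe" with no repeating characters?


Input: "fgcacfe"
Sliding window (track last position of each char):
  Position 0 ('f'): window [0,0] length 1 -- new best
  Position 1 ('g'): window [0,1] length 2 -- new best
  Position 2 ('c'): window [0,2] length 3 -- new best
  Position 3 ('a'): window [0,3] length 4 -- new best
  Position 4 ('c'): repeat (last at 2), move window start to 3
  Position 4 ('c'): window [3,4] length 2
  Position 5 ('f'): window [3,5] length 3
  Position 6 ('e'): window [3,6] length 4
Longest substring with no repeats: "fgca" with length 4

4


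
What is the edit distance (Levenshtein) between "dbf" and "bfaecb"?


Computing edit distance: "dbf" -> "bfaecb"
DP table:
           b    f    a    e    c    b
      0    1    2    3    4    5    6
  d   1    1    2    3    4    5    6
  b   2    1    2    3    4    5    5
  f   3    2    1    2    3    4    5
Edit distance = dp[3][6] = 5

5


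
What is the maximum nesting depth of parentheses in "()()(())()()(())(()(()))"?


Input: "()()(())()()(())(()(()))"
Tracking depth:
  Position 0 '(': depth becomes 1
  Position 1 ')': depth becomes 0
  Position 2 '(': depth becomes 1
  Position 3 ')': depth becomes 0
  Position 4 '(': depth becomes 1
  Position 5 '(': depth becomes 2
  Position 6 ')': depth becomes 1
  Position 7 ')': depth becomes 0
  Position 8 '(': depth becomes 1
  Position 9 ')': depth becomes 0
  Position 10 '(': depth becomes 1
  Position 11 ')': depth becomes 0
  Position 12 '(': depth becomes 1
  Position 13 '(': depth becomes 2
  Position 14 ')': depth becomes 1
  Position 15 ')': depth becomes 0
  Position 16 '(': depth becomes 1
  Position 17 '(': depth becomes 2
  Position 18 ')': depth becomes 1
  Position 19 '(': depth becomes 2
  Position 20 '(': depth becomes 3
  Position 21 ')': depth becomes 2
  Position 22 ')': depth becomes 1
  Position 23 ')': depth becomes 0
Maximum depth reached: 3

3


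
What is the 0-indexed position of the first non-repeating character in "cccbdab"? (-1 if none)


Input: cccbdab
Character frequencies:
  'a': 1
  'b': 2
  'c': 3
  'd': 1
Scanning left to right for freq == 1:
  Position 0 ('c'): freq=3, skip
  Position 1 ('c'): freq=3, skip
  Position 2 ('c'): freq=3, skip
  Position 3 ('b'): freq=2, skip
  Position 4 ('d'): unique! => answer = 4

4


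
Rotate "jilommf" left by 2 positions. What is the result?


Input: "jilommf", rotate left by 2
First 2 characters: "ji"
Remaining characters: "lommf"
Concatenate remaining + first: "lommf" + "ji" = "lommfji"

lommfji


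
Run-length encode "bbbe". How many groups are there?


Input: bbbe
Scanning for consecutive runs:
  Group 1: 'b' x 3 (positions 0-2)
  Group 2: 'e' x 1 (positions 3-3)
Total groups: 2

2


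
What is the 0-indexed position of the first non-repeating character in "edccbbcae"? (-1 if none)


Input: edccbbcae
Character frequencies:
  'a': 1
  'b': 2
  'c': 3
  'd': 1
  'e': 2
Scanning left to right for freq == 1:
  Position 0 ('e'): freq=2, skip
  Position 1 ('d'): unique! => answer = 1

1


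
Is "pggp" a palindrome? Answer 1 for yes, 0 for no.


Input: pggp
Reversed: pggp
  Compare pos 0 ('p') with pos 3 ('p'): match
  Compare pos 1 ('g') with pos 2 ('g'): match
Result: palindrome

1


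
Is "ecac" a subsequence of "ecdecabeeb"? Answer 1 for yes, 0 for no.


Check if "ecac" is a subsequence of "ecdecabeeb"
Greedy scan:
  Position 0 ('e'): matches sub[0] = 'e'
  Position 1 ('c'): matches sub[1] = 'c'
  Position 2 ('d'): no match needed
  Position 3 ('e'): no match needed
  Position 4 ('c'): no match needed
  Position 5 ('a'): matches sub[2] = 'a'
  Position 6 ('b'): no match needed
  Position 7 ('e'): no match needed
  Position 8 ('e'): no match needed
  Position 9 ('b'): no match needed
Only matched 3/4 characters => not a subsequence

0


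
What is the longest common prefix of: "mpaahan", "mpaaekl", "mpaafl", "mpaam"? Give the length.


Words: mpaahan, mpaaekl, mpaafl, mpaam
  Position 0: all 'm' => match
  Position 1: all 'p' => match
  Position 2: all 'a' => match
  Position 3: all 'a' => match
  Position 4: ('h', 'e', 'f', 'm') => mismatch, stop
LCP = "mpaa" (length 4)

4


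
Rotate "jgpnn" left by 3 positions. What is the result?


Input: "jgpnn", rotate left by 3
First 3 characters: "jgp"
Remaining characters: "nn"
Concatenate remaining + first: "nn" + "jgp" = "nnjgp"

nnjgp


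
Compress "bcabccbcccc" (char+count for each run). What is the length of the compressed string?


Input: bcabccbcccc
Runs:
  'b' x 1 => "b1"
  'c' x 1 => "c1"
  'a' x 1 => "a1"
  'b' x 1 => "b1"
  'c' x 2 => "c2"
  'b' x 1 => "b1"
  'c' x 4 => "c4"
Compressed: "b1c1a1b1c2b1c4"
Compressed length: 14

14


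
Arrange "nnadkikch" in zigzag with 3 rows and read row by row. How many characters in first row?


Zigzag "nnadkikch" into 3 rows:
Placing characters:
  'n' => row 0
  'n' => row 1
  'a' => row 2
  'd' => row 1
  'k' => row 0
  'i' => row 1
  'k' => row 2
  'c' => row 1
  'h' => row 0
Rows:
  Row 0: "nkh"
  Row 1: "ndic"
  Row 2: "ak"
First row length: 3

3


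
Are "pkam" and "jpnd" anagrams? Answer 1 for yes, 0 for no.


Strings: "pkam", "jpnd"
Sorted first:  akmp
Sorted second: djnp
Differ at position 0: 'a' vs 'd' => not anagrams

0


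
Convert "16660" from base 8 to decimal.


Input: "16660" in base 8
Positional expansion:
  Digit '1' (value 1) x 8^4 = 4096
  Digit '6' (value 6) x 8^3 = 3072
  Digit '6' (value 6) x 8^2 = 384
  Digit '6' (value 6) x 8^1 = 48
  Digit '0' (value 0) x 8^0 = 0
Sum = 7600

7600


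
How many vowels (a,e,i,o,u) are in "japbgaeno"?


Input: japbgaeno
Checking each character:
  'j' at position 0: consonant
  'a' at position 1: vowel (running total: 1)
  'p' at position 2: consonant
  'b' at position 3: consonant
  'g' at position 4: consonant
  'a' at position 5: vowel (running total: 2)
  'e' at position 6: vowel (running total: 3)
  'n' at position 7: consonant
  'o' at position 8: vowel (running total: 4)
Total vowels: 4

4


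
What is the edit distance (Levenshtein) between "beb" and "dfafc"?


Computing edit distance: "beb" -> "dfafc"
DP table:
           d    f    a    f    c
      0    1    2    3    4    5
  b   1    1    2    3    4    5
  e   2    2    2    3    4    5
  b   3    3    3    3    4    5
Edit distance = dp[3][5] = 5

5


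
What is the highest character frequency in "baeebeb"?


Input: baeebeb
Character counts:
  'a': 1
  'b': 3
  'e': 3
Maximum frequency: 3

3


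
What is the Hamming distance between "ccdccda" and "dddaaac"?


Comparing "ccdccda" and "dddaaac" position by position:
  Position 0: 'c' vs 'd' => differ
  Position 1: 'c' vs 'd' => differ
  Position 2: 'd' vs 'd' => same
  Position 3: 'c' vs 'a' => differ
  Position 4: 'c' vs 'a' => differ
  Position 5: 'd' vs 'a' => differ
  Position 6: 'a' vs 'c' => differ
Total differences (Hamming distance): 6

6


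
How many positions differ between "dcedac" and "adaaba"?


Comparing "dcedac" and "adaaba" position by position:
  Position 0: 'd' vs 'a' => DIFFER
  Position 1: 'c' vs 'd' => DIFFER
  Position 2: 'e' vs 'a' => DIFFER
  Position 3: 'd' vs 'a' => DIFFER
  Position 4: 'a' vs 'b' => DIFFER
  Position 5: 'c' vs 'a' => DIFFER
Positions that differ: 6

6


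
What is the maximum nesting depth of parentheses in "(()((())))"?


Input: "(()((())))"
Tracking depth:
  Position 0 '(': depth becomes 1
  Position 1 '(': depth becomes 2
  Position 2 ')': depth becomes 1
  Position 3 '(': depth becomes 2
  Position 4 '(': depth becomes 3
  Position 5 '(': depth becomes 4
  Position 6 ')': depth becomes 3
  Position 7 ')': depth becomes 2
  Position 8 ')': depth becomes 1
  Position 9 ')': depth becomes 0
Maximum depth reached: 4

4


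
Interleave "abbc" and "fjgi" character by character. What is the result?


Interleaving "abbc" and "fjgi":
  Position 0: 'a' from first, 'f' from second => "af"
  Position 1: 'b' from first, 'j' from second => "bj"
  Position 2: 'b' from first, 'g' from second => "bg"
  Position 3: 'c' from first, 'i' from second => "ci"
Result: afbjbgci

afbjbgci


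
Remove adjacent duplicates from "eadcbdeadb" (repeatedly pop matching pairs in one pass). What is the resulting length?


Input: eadcbdeadb
Stack-based adjacent duplicate removal:
  Read 'e': push. Stack: e
  Read 'a': push. Stack: ea
  Read 'd': push. Stack: ead
  Read 'c': push. Stack: eadc
  Read 'b': push. Stack: eadcb
  Read 'd': push. Stack: eadcbd
  Read 'e': push. Stack: eadcbde
  Read 'a': push. Stack: eadcbdea
  Read 'd': push. Stack: eadcbdead
  Read 'b': push. Stack: eadcbdeadb
Final stack: "eadcbdeadb" (length 10)

10


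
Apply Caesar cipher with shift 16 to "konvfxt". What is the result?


Caesar cipher: shift "konvfxt" by 16
  'k' (pos 10) + 16 = pos 0 = 'a'
  'o' (pos 14) + 16 = pos 4 = 'e'
  'n' (pos 13) + 16 = pos 3 = 'd'
  'v' (pos 21) + 16 = pos 11 = 'l'
  'f' (pos 5) + 16 = pos 21 = 'v'
  'x' (pos 23) + 16 = pos 13 = 'n'
  't' (pos 19) + 16 = pos 9 = 'j'
Result: aedlvnj

aedlvnj


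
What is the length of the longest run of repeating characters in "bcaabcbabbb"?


Input: "bcaabcbabbb"
Scanning for longest run:
  Position 1 ('c'): new char, reset run to 1
  Position 2 ('a'): new char, reset run to 1
  Position 3 ('a'): continues run of 'a', length=2
  Position 4 ('b'): new char, reset run to 1
  Position 5 ('c'): new char, reset run to 1
  Position 6 ('b'): new char, reset run to 1
  Position 7 ('a'): new char, reset run to 1
  Position 8 ('b'): new char, reset run to 1
  Position 9 ('b'): continues run of 'b', length=2
  Position 10 ('b'): continues run of 'b', length=3
Longest run: 'b' with length 3

3


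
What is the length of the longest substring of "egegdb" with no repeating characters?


Input: "egegdb"
Sliding window (track last position of each char):
  Position 0 ('e'): window [0,0] length 1 -- new best
  Position 1 ('g'): window [0,1] length 2 -- new best
  Position 2 ('e'): repeat (last at 0), move window start to 1
  Position 2 ('e'): window [1,2] length 2
  Position 3 ('g'): repeat (last at 1), move window start to 2
  Position 3 ('g'): window [2,3] length 2
  Position 4 ('d'): window [2,4] length 3 -- new best
  Position 5 ('b'): window [2,5] length 4 -- new best
Longest substring with no repeats: "egdb" with length 4

4


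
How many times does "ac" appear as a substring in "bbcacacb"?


Searching for "ac" in "bbcacacb"
Scanning each position:
  Position 0: "bb" => no
  Position 1: "bc" => no
  Position 2: "ca" => no
  Position 3: "ac" => MATCH
  Position 4: "ca" => no
  Position 5: "ac" => MATCH
  Position 6: "cb" => no
Total occurrences: 2

2


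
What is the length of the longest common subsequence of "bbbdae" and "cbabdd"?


LCS of "bbbdae" and "cbabdd"
DP table:
           c    b    a    b    d    d
      0    0    0    0    0    0    0
  b   0    0    1    1    1    1    1
  b   0    0    1    1    2    2    2
  b   0    0    1    1    2    2    2
  d   0    0    1    1    2    3    3
  a   0    0    1    2    2    3    3
  e   0    0    1    2    2    3    3
LCS length = dp[6][6] = 3

3


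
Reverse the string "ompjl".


Input: ompjl
Reading characters right to left:
  Position 4: 'l'
  Position 3: 'j'
  Position 2: 'p'
  Position 1: 'm'
  Position 0: 'o'
Reversed: ljpmo

ljpmo


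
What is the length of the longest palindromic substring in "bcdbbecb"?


Input: "bcdbbecb"
Checking substrings for palindromes:
  [3:5] "bb" (len 2) => palindrome
Longest palindromic substring: "bb" with length 2

2


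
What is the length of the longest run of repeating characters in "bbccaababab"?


Input: "bbccaababab"
Scanning for longest run:
  Position 1 ('b'): continues run of 'b', length=2
  Position 2 ('c'): new char, reset run to 1
  Position 3 ('c'): continues run of 'c', length=2
  Position 4 ('a'): new char, reset run to 1
  Position 5 ('a'): continues run of 'a', length=2
  Position 6 ('b'): new char, reset run to 1
  Position 7 ('a'): new char, reset run to 1
  Position 8 ('b'): new char, reset run to 1
  Position 9 ('a'): new char, reset run to 1
  Position 10 ('b'): new char, reset run to 1
Longest run: 'b' with length 2

2


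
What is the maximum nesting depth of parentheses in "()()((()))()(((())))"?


Input: "()()((()))()(((())))"
Tracking depth:
  Position 0 '(': depth becomes 1
  Position 1 ')': depth becomes 0
  Position 2 '(': depth becomes 1
  Position 3 ')': depth becomes 0
  Position 4 '(': depth becomes 1
  Position 5 '(': depth becomes 2
  Position 6 '(': depth becomes 3
  Position 7 ')': depth becomes 2
  Position 8 ')': depth becomes 1
  Position 9 ')': depth becomes 0
  Position 10 '(': depth becomes 1
  Position 11 ')': depth becomes 0
  Position 12 '(': depth becomes 1
  Position 13 '(': depth becomes 2
  Position 14 '(': depth becomes 3
  Position 15 '(': depth becomes 4
  Position 16 ')': depth becomes 3
  Position 17 ')': depth becomes 2
  Position 18 ')': depth becomes 1
  Position 19 ')': depth becomes 0
Maximum depth reached: 4

4


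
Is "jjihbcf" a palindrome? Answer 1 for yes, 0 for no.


Input: jjihbcf
Reversed: fcbhijj
  Compare pos 0 ('j') with pos 6 ('f'): MISMATCH
  Compare pos 1 ('j') with pos 5 ('c'): MISMATCH
  Compare pos 2 ('i') with pos 4 ('b'): MISMATCH
Result: not a palindrome

0


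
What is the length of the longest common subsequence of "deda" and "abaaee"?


LCS of "deda" and "abaaee"
DP table:
           a    b    a    a    e    e
      0    0    0    0    0    0    0
  d   0    0    0    0    0    0    0
  e   0    0    0    0    0    1    1
  d   0    0    0    0    0    1    1
  a   0    1    1    1    1    1    1
LCS length = dp[4][6] = 1

1


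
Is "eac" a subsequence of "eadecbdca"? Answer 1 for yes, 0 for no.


Check if "eac" is a subsequence of "eadecbdca"
Greedy scan:
  Position 0 ('e'): matches sub[0] = 'e'
  Position 1 ('a'): matches sub[1] = 'a'
  Position 2 ('d'): no match needed
  Position 3 ('e'): no match needed
  Position 4 ('c'): matches sub[2] = 'c'
  Position 5 ('b'): no match needed
  Position 6 ('d'): no match needed
  Position 7 ('c'): no match needed
  Position 8 ('a'): no match needed
All 3 characters matched => is a subsequence

1


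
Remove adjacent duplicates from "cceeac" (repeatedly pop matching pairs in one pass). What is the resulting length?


Input: cceeac
Stack-based adjacent duplicate removal:
  Read 'c': push. Stack: c
  Read 'c': matches stack top 'c' => pop. Stack: (empty)
  Read 'e': push. Stack: e
  Read 'e': matches stack top 'e' => pop. Stack: (empty)
  Read 'a': push. Stack: a
  Read 'c': push. Stack: ac
Final stack: "ac" (length 2)

2


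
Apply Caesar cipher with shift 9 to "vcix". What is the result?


Caesar cipher: shift "vcix" by 9
  'v' (pos 21) + 9 = pos 4 = 'e'
  'c' (pos 2) + 9 = pos 11 = 'l'
  'i' (pos 8) + 9 = pos 17 = 'r'
  'x' (pos 23) + 9 = pos 6 = 'g'
Result: elrg

elrg


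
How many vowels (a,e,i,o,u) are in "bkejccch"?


Input: bkejccch
Checking each character:
  'b' at position 0: consonant
  'k' at position 1: consonant
  'e' at position 2: vowel (running total: 1)
  'j' at position 3: consonant
  'c' at position 4: consonant
  'c' at position 5: consonant
  'c' at position 6: consonant
  'h' at position 7: consonant
Total vowels: 1

1


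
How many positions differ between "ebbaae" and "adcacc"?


Comparing "ebbaae" and "adcacc" position by position:
  Position 0: 'e' vs 'a' => DIFFER
  Position 1: 'b' vs 'd' => DIFFER
  Position 2: 'b' vs 'c' => DIFFER
  Position 3: 'a' vs 'a' => same
  Position 4: 'a' vs 'c' => DIFFER
  Position 5: 'e' vs 'c' => DIFFER
Positions that differ: 5

5


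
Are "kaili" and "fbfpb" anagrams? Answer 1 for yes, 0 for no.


Strings: "kaili", "fbfpb"
Sorted first:  aiikl
Sorted second: bbffp
Differ at position 0: 'a' vs 'b' => not anagrams

0


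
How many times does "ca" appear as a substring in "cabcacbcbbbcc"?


Searching for "ca" in "cabcacbcbbbcc"
Scanning each position:
  Position 0: "ca" => MATCH
  Position 1: "ab" => no
  Position 2: "bc" => no
  Position 3: "ca" => MATCH
  Position 4: "ac" => no
  Position 5: "cb" => no
  Position 6: "bc" => no
  Position 7: "cb" => no
  Position 8: "bb" => no
  Position 9: "bb" => no
  Position 10: "bc" => no
  Position 11: "cc" => no
Total occurrences: 2

2


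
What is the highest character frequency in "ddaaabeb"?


Input: ddaaabeb
Character counts:
  'a': 3
  'b': 2
  'd': 2
  'e': 1
Maximum frequency: 3

3


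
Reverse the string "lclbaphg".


Input: lclbaphg
Reading characters right to left:
  Position 7: 'g'
  Position 6: 'h'
  Position 5: 'p'
  Position 4: 'a'
  Position 3: 'b'
  Position 2: 'l'
  Position 1: 'c'
  Position 0: 'l'
Reversed: ghpablcl

ghpablcl


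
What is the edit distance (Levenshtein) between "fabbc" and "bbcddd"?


Computing edit distance: "fabbc" -> "bbcddd"
DP table:
           b    b    c    d    d    d
      0    1    2    3    4    5    6
  f   1    1    2    3    4    5    6
  a   2    2    2    3    4    5    6
  b   3    2    2    3    4    5    6
  b   4    3    2    3    4    5    6
  c   5    4    3    2    3    4    5
Edit distance = dp[5][6] = 5

5


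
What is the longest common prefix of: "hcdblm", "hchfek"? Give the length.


Words: hcdblm, hchfek
  Position 0: all 'h' => match
  Position 1: all 'c' => match
  Position 2: ('d', 'h') => mismatch, stop
LCP = "hc" (length 2)

2


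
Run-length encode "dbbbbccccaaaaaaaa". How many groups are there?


Input: dbbbbccccaaaaaaaa
Scanning for consecutive runs:
  Group 1: 'd' x 1 (positions 0-0)
  Group 2: 'b' x 4 (positions 1-4)
  Group 3: 'c' x 4 (positions 5-8)
  Group 4: 'a' x 8 (positions 9-16)
Total groups: 4

4


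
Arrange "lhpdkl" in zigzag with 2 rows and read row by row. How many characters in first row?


Zigzag "lhpdkl" into 2 rows:
Placing characters:
  'l' => row 0
  'h' => row 1
  'p' => row 0
  'd' => row 1
  'k' => row 0
  'l' => row 1
Rows:
  Row 0: "lpk"
  Row 1: "hdl"
First row length: 3

3


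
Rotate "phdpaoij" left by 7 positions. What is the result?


Input: "phdpaoij", rotate left by 7
First 7 characters: "phdpaoi"
Remaining characters: "j"
Concatenate remaining + first: "j" + "phdpaoi" = "jphdpaoi"

jphdpaoi


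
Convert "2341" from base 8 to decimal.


Input: "2341" in base 8
Positional expansion:
  Digit '2' (value 2) x 8^3 = 1024
  Digit '3' (value 3) x 8^2 = 192
  Digit '4' (value 4) x 8^1 = 32
  Digit '1' (value 1) x 8^0 = 1
Sum = 1249

1249


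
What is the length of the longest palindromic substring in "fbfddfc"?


Input: "fbfddfc"
Checking substrings for palindromes:
  [2:6] "fddf" (len 4) => palindrome
  [0:3] "fbf" (len 3) => palindrome
  [3:5] "dd" (len 2) => palindrome
Longest palindromic substring: "fddf" with length 4

4


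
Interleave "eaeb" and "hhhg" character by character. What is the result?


Interleaving "eaeb" and "hhhg":
  Position 0: 'e' from first, 'h' from second => "eh"
  Position 1: 'a' from first, 'h' from second => "ah"
  Position 2: 'e' from first, 'h' from second => "eh"
  Position 3: 'b' from first, 'g' from second => "bg"
Result: ehahehbg

ehahehbg


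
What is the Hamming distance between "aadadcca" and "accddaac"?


Comparing "aadadcca" and "accddaac" position by position:
  Position 0: 'a' vs 'a' => same
  Position 1: 'a' vs 'c' => differ
  Position 2: 'd' vs 'c' => differ
  Position 3: 'a' vs 'd' => differ
  Position 4: 'd' vs 'd' => same
  Position 5: 'c' vs 'a' => differ
  Position 6: 'c' vs 'a' => differ
  Position 7: 'a' vs 'c' => differ
Total differences (Hamming distance): 6

6


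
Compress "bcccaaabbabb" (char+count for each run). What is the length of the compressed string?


Input: bcccaaabbabb
Runs:
  'b' x 1 => "b1"
  'c' x 3 => "c3"
  'a' x 3 => "a3"
  'b' x 2 => "b2"
  'a' x 1 => "a1"
  'b' x 2 => "b2"
Compressed: "b1c3a3b2a1b2"
Compressed length: 12

12


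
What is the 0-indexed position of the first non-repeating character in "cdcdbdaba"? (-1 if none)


Input: cdcdbdaba
Character frequencies:
  'a': 2
  'b': 2
  'c': 2
  'd': 3
Scanning left to right for freq == 1:
  Position 0 ('c'): freq=2, skip
  Position 1 ('d'): freq=3, skip
  Position 2 ('c'): freq=2, skip
  Position 3 ('d'): freq=3, skip
  Position 4 ('b'): freq=2, skip
  Position 5 ('d'): freq=3, skip
  Position 6 ('a'): freq=2, skip
  Position 7 ('b'): freq=2, skip
  Position 8 ('a'): freq=2, skip
  No unique character found => answer = -1

-1


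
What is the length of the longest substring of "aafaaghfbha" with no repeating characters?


Input: "aafaaghfbha"
Sliding window (track last position of each char):
  Position 0 ('a'): window [0,0] length 1 -- new best
  Position 1 ('a'): repeat (last at 0), move window start to 1
  Position 1 ('a'): window [1,1] length 1
  Position 2 ('f'): window [1,2] length 2 -- new best
  Position 3 ('a'): repeat (last at 1), move window start to 2
  Position 3 ('a'): window [2,3] length 2
  Position 4 ('a'): repeat (last at 3), move window start to 4
  Position 4 ('a'): window [4,4] length 1
  Position 5 ('g'): window [4,5] length 2
  Position 6 ('h'): window [4,6] length 3 -- new best
  Position 7 ('f'): window [4,7] length 4 -- new best
  Position 8 ('b'): window [4,8] length 5 -- new best
  Position 9 ('h'): repeat (last at 6), move window start to 7
  Position 9 ('h'): window [7,9] length 3
  Position 10 ('a'): window [7,10] length 4
Longest substring with no repeats: "aghfb" with length 5

5


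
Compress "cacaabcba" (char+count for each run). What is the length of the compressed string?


Input: cacaabcba
Runs:
  'c' x 1 => "c1"
  'a' x 1 => "a1"
  'c' x 1 => "c1"
  'a' x 2 => "a2"
  'b' x 1 => "b1"
  'c' x 1 => "c1"
  'b' x 1 => "b1"
  'a' x 1 => "a1"
Compressed: "c1a1c1a2b1c1b1a1"
Compressed length: 16

16


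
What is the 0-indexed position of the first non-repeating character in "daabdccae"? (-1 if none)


Input: daabdccae
Character frequencies:
  'a': 3
  'b': 1
  'c': 2
  'd': 2
  'e': 1
Scanning left to right for freq == 1:
  Position 0 ('d'): freq=2, skip
  Position 1 ('a'): freq=3, skip
  Position 2 ('a'): freq=3, skip
  Position 3 ('b'): unique! => answer = 3

3


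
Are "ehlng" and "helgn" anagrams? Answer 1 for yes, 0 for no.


Strings: "ehlng", "helgn"
Sorted first:  eghln
Sorted second: eghln
Sorted forms match => anagrams

1


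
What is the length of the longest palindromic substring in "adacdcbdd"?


Input: "adacdcbdd"
Checking substrings for palindromes:
  [0:3] "ada" (len 3) => palindrome
  [3:6] "cdc" (len 3) => palindrome
  [7:9] "dd" (len 2) => palindrome
Longest palindromic substring: "ada" with length 3

3


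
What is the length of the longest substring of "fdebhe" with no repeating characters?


Input: "fdebhe"
Sliding window (track last position of each char):
  Position 0 ('f'): window [0,0] length 1 -- new best
  Position 1 ('d'): window [0,1] length 2 -- new best
  Position 2 ('e'): window [0,2] length 3 -- new best
  Position 3 ('b'): window [0,3] length 4 -- new best
  Position 4 ('h'): window [0,4] length 5 -- new best
  Position 5 ('e'): repeat (last at 2), move window start to 3
  Position 5 ('e'): window [3,5] length 3
Longest substring with no repeats: "fdebh" with length 5

5


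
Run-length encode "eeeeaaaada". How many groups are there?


Input: eeeeaaaada
Scanning for consecutive runs:
  Group 1: 'e' x 4 (positions 0-3)
  Group 2: 'a' x 4 (positions 4-7)
  Group 3: 'd' x 1 (positions 8-8)
  Group 4: 'a' x 1 (positions 9-9)
Total groups: 4

4


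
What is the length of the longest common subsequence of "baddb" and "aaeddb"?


LCS of "baddb" and "aaeddb"
DP table:
           a    a    e    d    d    b
      0    0    0    0    0    0    0
  b   0    0    0    0    0    0    1
  a   0    1    1    1    1    1    1
  d   0    1    1    1    2    2    2
  d   0    1    1    1    2    3    3
  b   0    1    1    1    2    3    4
LCS length = dp[5][6] = 4

4


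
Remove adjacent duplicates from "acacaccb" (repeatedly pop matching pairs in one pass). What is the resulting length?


Input: acacaccb
Stack-based adjacent duplicate removal:
  Read 'a': push. Stack: a
  Read 'c': push. Stack: ac
  Read 'a': push. Stack: aca
  Read 'c': push. Stack: acac
  Read 'a': push. Stack: acaca
  Read 'c': push. Stack: acacac
  Read 'c': matches stack top 'c' => pop. Stack: acaca
  Read 'b': push. Stack: acacab
Final stack: "acacab" (length 6)

6


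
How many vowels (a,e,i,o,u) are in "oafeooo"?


Input: oafeooo
Checking each character:
  'o' at position 0: vowel (running total: 1)
  'a' at position 1: vowel (running total: 2)
  'f' at position 2: consonant
  'e' at position 3: vowel (running total: 3)
  'o' at position 4: vowel (running total: 4)
  'o' at position 5: vowel (running total: 5)
  'o' at position 6: vowel (running total: 6)
Total vowels: 6

6


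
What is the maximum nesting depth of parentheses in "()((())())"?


Input: "()((())())"
Tracking depth:
  Position 0 '(': depth becomes 1
  Position 1 ')': depth becomes 0
  Position 2 '(': depth becomes 1
  Position 3 '(': depth becomes 2
  Position 4 '(': depth becomes 3
  Position 5 ')': depth becomes 2
  Position 6 ')': depth becomes 1
  Position 7 '(': depth becomes 2
  Position 8 ')': depth becomes 1
  Position 9 ')': depth becomes 0
Maximum depth reached: 3

3


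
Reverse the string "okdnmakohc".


Input: okdnmakohc
Reading characters right to left:
  Position 9: 'c'
  Position 8: 'h'
  Position 7: 'o'
  Position 6: 'k'
  Position 5: 'a'
  Position 4: 'm'
  Position 3: 'n'
  Position 2: 'd'
  Position 1: 'k'
  Position 0: 'o'
Reversed: chokamndko

chokamndko


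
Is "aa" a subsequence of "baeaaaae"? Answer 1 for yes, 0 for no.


Check if "aa" is a subsequence of "baeaaaae"
Greedy scan:
  Position 0 ('b'): no match needed
  Position 1 ('a'): matches sub[0] = 'a'
  Position 2 ('e'): no match needed
  Position 3 ('a'): matches sub[1] = 'a'
  Position 4 ('a'): no match needed
  Position 5 ('a'): no match needed
  Position 6 ('a'): no match needed
  Position 7 ('e'): no match needed
All 2 characters matched => is a subsequence

1


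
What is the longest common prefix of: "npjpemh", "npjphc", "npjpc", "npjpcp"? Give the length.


Words: npjpemh, npjphc, npjpc, npjpcp
  Position 0: all 'n' => match
  Position 1: all 'p' => match
  Position 2: all 'j' => match
  Position 3: all 'p' => match
  Position 4: ('e', 'h', 'c', 'c') => mismatch, stop
LCP = "npjp" (length 4)

4


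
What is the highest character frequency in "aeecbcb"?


Input: aeecbcb
Character counts:
  'a': 1
  'b': 2
  'c': 2
  'e': 2
Maximum frequency: 2

2


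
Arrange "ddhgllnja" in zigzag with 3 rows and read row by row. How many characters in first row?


Zigzag "ddhgllnja" into 3 rows:
Placing characters:
  'd' => row 0
  'd' => row 1
  'h' => row 2
  'g' => row 1
  'l' => row 0
  'l' => row 1
  'n' => row 2
  'j' => row 1
  'a' => row 0
Rows:
  Row 0: "dla"
  Row 1: "dglj"
  Row 2: "hn"
First row length: 3

3


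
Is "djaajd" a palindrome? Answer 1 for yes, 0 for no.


Input: djaajd
Reversed: djaajd
  Compare pos 0 ('d') with pos 5 ('d'): match
  Compare pos 1 ('j') with pos 4 ('j'): match
  Compare pos 2 ('a') with pos 3 ('a'): match
Result: palindrome

1


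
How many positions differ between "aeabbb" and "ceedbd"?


Comparing "aeabbb" and "ceedbd" position by position:
  Position 0: 'a' vs 'c' => DIFFER
  Position 1: 'e' vs 'e' => same
  Position 2: 'a' vs 'e' => DIFFER
  Position 3: 'b' vs 'd' => DIFFER
  Position 4: 'b' vs 'b' => same
  Position 5: 'b' vs 'd' => DIFFER
Positions that differ: 4

4


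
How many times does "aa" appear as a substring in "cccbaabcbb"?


Searching for "aa" in "cccbaabcbb"
Scanning each position:
  Position 0: "cc" => no
  Position 1: "cc" => no
  Position 2: "cb" => no
  Position 3: "ba" => no
  Position 4: "aa" => MATCH
  Position 5: "ab" => no
  Position 6: "bc" => no
  Position 7: "cb" => no
  Position 8: "bb" => no
Total occurrences: 1

1


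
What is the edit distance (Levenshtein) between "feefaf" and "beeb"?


Computing edit distance: "feefaf" -> "beeb"
DP table:
           b    e    e    b
      0    1    2    3    4
  f   1    1    2    3    4
  e   2    2    1    2    3
  e   3    3    2    1    2
  f   4    4    3    2    2
  a   5    5    4    3    3
  f   6    6    5    4    4
Edit distance = dp[6][4] = 4

4


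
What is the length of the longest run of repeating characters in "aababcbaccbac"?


Input: "aababcbaccbac"
Scanning for longest run:
  Position 1 ('a'): continues run of 'a', length=2
  Position 2 ('b'): new char, reset run to 1
  Position 3 ('a'): new char, reset run to 1
  Position 4 ('b'): new char, reset run to 1
  Position 5 ('c'): new char, reset run to 1
  Position 6 ('b'): new char, reset run to 1
  Position 7 ('a'): new char, reset run to 1
  Position 8 ('c'): new char, reset run to 1
  Position 9 ('c'): continues run of 'c', length=2
  Position 10 ('b'): new char, reset run to 1
  Position 11 ('a'): new char, reset run to 1
  Position 12 ('c'): new char, reset run to 1
Longest run: 'a' with length 2

2


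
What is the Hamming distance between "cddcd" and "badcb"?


Comparing "cddcd" and "badcb" position by position:
  Position 0: 'c' vs 'b' => differ
  Position 1: 'd' vs 'a' => differ
  Position 2: 'd' vs 'd' => same
  Position 3: 'c' vs 'c' => same
  Position 4: 'd' vs 'b' => differ
Total differences (Hamming distance): 3

3


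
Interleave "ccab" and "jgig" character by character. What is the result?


Interleaving "ccab" and "jgig":
  Position 0: 'c' from first, 'j' from second => "cj"
  Position 1: 'c' from first, 'g' from second => "cg"
  Position 2: 'a' from first, 'i' from second => "ai"
  Position 3: 'b' from first, 'g' from second => "bg"
Result: cjcgaibg

cjcgaibg


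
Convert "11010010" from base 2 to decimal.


Input: "11010010" in base 2
Positional expansion:
  Digit '1' (value 1) x 2^7 = 128
  Digit '1' (value 1) x 2^6 = 64
  Digit '0' (value 0) x 2^5 = 0
  Digit '1' (value 1) x 2^4 = 16
  Digit '0' (value 0) x 2^3 = 0
  Digit '0' (value 0) x 2^2 = 0
  Digit '1' (value 1) x 2^1 = 2
  Digit '0' (value 0) x 2^0 = 0
Sum = 210

210


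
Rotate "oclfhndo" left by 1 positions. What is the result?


Input: "oclfhndo", rotate left by 1
First 1 characters: "o"
Remaining characters: "clfhndo"
Concatenate remaining + first: "clfhndo" + "o" = "clfhndoo"

clfhndoo


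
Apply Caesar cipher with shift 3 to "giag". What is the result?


Caesar cipher: shift "giag" by 3
  'g' (pos 6) + 3 = pos 9 = 'j'
  'i' (pos 8) + 3 = pos 11 = 'l'
  'a' (pos 0) + 3 = pos 3 = 'd'
  'g' (pos 6) + 3 = pos 9 = 'j'
Result: jldj

jldj


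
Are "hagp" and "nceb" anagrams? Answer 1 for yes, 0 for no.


Strings: "hagp", "nceb"
Sorted first:  aghp
Sorted second: bcen
Differ at position 0: 'a' vs 'b' => not anagrams

0


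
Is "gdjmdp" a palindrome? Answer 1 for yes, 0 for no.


Input: gdjmdp
Reversed: pdmjdg
  Compare pos 0 ('g') with pos 5 ('p'): MISMATCH
  Compare pos 1 ('d') with pos 4 ('d'): match
  Compare pos 2 ('j') with pos 3 ('m'): MISMATCH
Result: not a palindrome

0
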